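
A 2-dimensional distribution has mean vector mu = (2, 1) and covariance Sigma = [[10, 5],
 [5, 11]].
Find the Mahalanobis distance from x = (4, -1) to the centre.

Step 1 — centre the observation: (x - mu) = (2, -2).

Step 2 — invert Sigma. det(Sigma) = 10·11 - (5)² = 85.
  Sigma^{-1} = (1/det) · [[d, -b], [-b, a]] = [[0.1294, -0.0588],
 [-0.0588, 0.1176]].

Step 3 — form the quadratic (x - mu)^T · Sigma^{-1} · (x - mu):
  Sigma^{-1} · (x - mu) = (0.3765, -0.3529).
  (x - mu)^T · [Sigma^{-1} · (x - mu)] = (2)·(0.3765) + (-2)·(-0.3529) = 1.4588.

Step 4 — take square root: d = √(1.4588) ≈ 1.2078.

d(x, mu) = √(1.4588) ≈ 1.2078


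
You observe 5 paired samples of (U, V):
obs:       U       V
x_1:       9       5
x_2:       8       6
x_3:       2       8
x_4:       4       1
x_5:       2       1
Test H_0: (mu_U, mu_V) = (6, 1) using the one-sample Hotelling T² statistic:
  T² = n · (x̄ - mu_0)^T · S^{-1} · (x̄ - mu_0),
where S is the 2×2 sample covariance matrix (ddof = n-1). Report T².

Step 1 — sample mean vector:
  mean(U) = (9 + 8 + 2 + 4 + 2) / 5 = 25/5 = 5
  mean(V) = (5 + 6 + 8 + 1 + 1) / 5 = 21/5 = 4.2
  x̄ = (5, 4.2),  deviation x̄ - mu_0 = (5, 4.2) - (6, 1) = (-1, 3.2).

Step 2 — sample covariance matrix, S[i,j] = (1/(n-1)) · Σ_k (x_{k,i} - mean_i) · (x_{k,j} - mean_j), divisor n-1 = 4:
  S[U,U] = ((4)·(4) + (3)·(3) + (-3)·(-3) + (-1)·(-1) + (-3)·(-3)) / 4 = 44/4 = 11
  S[U,V] = ((4)·(0.8) + (3)·(1.8) + (-3)·(3.8) + (-1)·(-3.2) + (-3)·(-3.2)) / 4 = 10/4 = 2.5
  S[V,V] = ((0.8)·(0.8) + (1.8)·(1.8) + (3.8)·(3.8) + (-3.2)·(-3.2) + (-3.2)·(-3.2)) / 4 = 38.8/4 = 9.7
  S = [[11, 2.5],
 [2.5, 9.7]].

Step 3 — invert S. det(S) = 11·9.7 - (2.5)² = 100.45.
  S^{-1} = (1/det) · [[d, -b], [-b, a]] = [[0.0966, -0.0249],
 [-0.0249, 0.1095]].

Step 4 — quadratic form (x̄ - mu_0)^T · S^{-1} · (x̄ - mu_0):
  S^{-1} · (x̄ - mu_0) = (-0.1762, 0.3753),
  (x̄ - mu_0)^T · [...] = (-1)·(-0.1762) + (3.2)·(0.3753) = 1.3772.

Step 5 — scale by n: T² = 5 · 1.3772 = 6.886.

T² ≈ 6.886


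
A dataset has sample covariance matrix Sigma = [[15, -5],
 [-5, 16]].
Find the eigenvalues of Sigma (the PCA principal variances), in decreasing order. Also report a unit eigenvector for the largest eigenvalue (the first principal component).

Step 1 — characteristic polynomial of 2×2 Sigma:
  det(Sigma - λI) = λ² - trace · λ + det = 0.
  trace = 15 + 16 = 31, det = 15·16 - (-5)² = 215.
Step 2 — discriminant:
  Δ = trace² - 4·det = 961 - 860 = 101.
Step 3 — eigenvalues:
  λ = (trace ± √Δ)/2 = (31 ± 10.0499)/2,
  λ_1 = 20.5249,  λ_2 = 10.4751.

Step 4 — unit eigenvector for λ_1: solve (Sigma - λ_1 I)v = 0. First row:
  (15 - 20.5249)·v_x + (-5)·v_y = 0, i.e. (-5.5249)·v_x + (-5)·v_y = 0,
  so v ∝ (b, λ_1 - a) = (-5, 5.5249); multiply by -1 so the first entry is positive: u = (5, -5.5249).
  ||u|| = √((5)² + (-5.5249)²) = √(55.5249) ≈ 7.4515,
  v_1 = u/||u|| ≈ (0.671, -0.7415) (||v_1|| = 1).

λ_1 = 20.5249,  λ_2 = 10.4751;  v_1 ≈ (0.671, -0.7415)


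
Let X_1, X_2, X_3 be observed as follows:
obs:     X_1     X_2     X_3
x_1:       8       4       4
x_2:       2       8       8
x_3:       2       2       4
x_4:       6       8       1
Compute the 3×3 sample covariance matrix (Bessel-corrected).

Step 1 — column means:
  mean(X_1) = (8 + 2 + 2 + 6) / 4 = 18/4 = 4.5
  mean(X_2) = (4 + 8 + 2 + 8) / 4 = 22/4 = 5.5
  mean(X_3) = (4 + 8 + 4 + 1) / 4 = 17/4 = 4.25

Step 2 — sample covariance S[i,j] = (1/(n-1)) · Σ_k (x_{k,i} - mean_i) · (x_{k,j} - mean_j), with n-1 = 3.
  S[X_1,X_1] = ((3.5)·(3.5) + (-2.5)·(-2.5) + (-2.5)·(-2.5) + (1.5)·(1.5)) / 3 = 27/3 = 9
  S[X_1,X_2] = ((3.5)·(-1.5) + (-2.5)·(2.5) + (-2.5)·(-3.5) + (1.5)·(2.5)) / 3 = 1/3 = 0.3333
  S[X_1,X_3] = ((3.5)·(-0.25) + (-2.5)·(3.75) + (-2.5)·(-0.25) + (1.5)·(-3.25)) / 3 = -14.5/3 = -4.8333
  S[X_2,X_2] = ((-1.5)·(-1.5) + (2.5)·(2.5) + (-3.5)·(-3.5) + (2.5)·(2.5)) / 3 = 27/3 = 9
  S[X_2,X_3] = ((-1.5)·(-0.25) + (2.5)·(3.75) + (-3.5)·(-0.25) + (2.5)·(-3.25)) / 3 = 2.5/3 = 0.8333
  S[X_3,X_3] = ((-0.25)·(-0.25) + (3.75)·(3.75) + (-0.25)·(-0.25) + (-3.25)·(-3.25)) / 3 = 24.75/3 = 8.25

S is symmetric (S[j,i] = S[i,j]). Assembling:

S = [[9, 0.3333, -4.8333],
 [0.3333, 9, 0.8333],
 [-4.8333, 0.8333, 8.25]]


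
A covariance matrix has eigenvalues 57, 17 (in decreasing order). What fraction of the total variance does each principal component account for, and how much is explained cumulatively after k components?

Step 1 — total variance = trace(Sigma) = Σ λ_i = 57 + 17 = 74.

Step 2 — fraction explained by component i = λ_i / Σ λ:
  PC1: 57/74 = 0.7703
  PC2: 17/74 = 0.2297

Step 3 — cumulative fraction after k components = (λ_1 + ... + λ_k) / Σ λ:
  k = 1: 57/74 = 0.7703
  k = 2: (57 + 17)/74 = 74/74 = 1

Summary (fraction, with percent):

explained: PC1 0.7703 (77.03%), PC2 0.2297 (22.97%);  cumulative: 0.7703, 1


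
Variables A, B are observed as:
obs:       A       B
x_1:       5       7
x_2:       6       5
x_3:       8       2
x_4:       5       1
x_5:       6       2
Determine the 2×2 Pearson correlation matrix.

Step 1 — column means:
  mean(A) = (5 + 6 + 8 + 5 + 6) / 5 = 30/5 = 6
  mean(B) = (7 + 5 + 2 + 1 + 2) / 5 = 17/5 = 3.4

Step 2 — sample variances and covariances s[i,j] = (1/(n-1)) · Σ_k (x_{k,i} - mean_i) · (x_{k,j} - mean_j), with n-1 = 4:
  s[A,A] = ((-1)·(-1) + (0)·(0) + (2)·(2) + (-1)·(-1) + (0)·(0)) / 4 = 6/4 = 1.5
  s[A,B] = ((-1)·(3.6) + (0)·(1.6) + (2)·(-1.4) + (-1)·(-2.4) + (0)·(-1.4)) / 4 = -4/4 = -1
  s[B,B] = ((3.6)·(3.6) + (1.6)·(1.6) + (-1.4)·(-1.4) + (-2.4)·(-2.4) + (-1.4)·(-1.4)) / 4 = 25.2/4 = 6.3
  Sample standard deviations s_i = √(s[i,i]):
  s(A) = √(1.5) = 1.2247
  s(B) = √(6.3) = 2.51

Step 3 — r_{ij} = s_{ij} / (s_i · s_j):
  r[A,A] = 1 (diagonal).
  r[A,B] = -1 / (1.2247 · 2.51) = -1 / 3.0741 = -0.3253
  r[B,B] = 1 (diagonal).

R is symmetric with unit diagonal. Assembling:

R = [[1, -0.3253],
 [-0.3253, 1]]


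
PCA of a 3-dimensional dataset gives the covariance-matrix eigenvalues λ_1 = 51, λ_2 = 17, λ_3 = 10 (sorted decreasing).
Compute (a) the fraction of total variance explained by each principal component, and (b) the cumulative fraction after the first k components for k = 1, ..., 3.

Step 1 — total variance = trace(Sigma) = Σ λ_i = 51 + 17 + 10 = 78.

Step 2 — fraction explained by component i = λ_i / Σ λ:
  PC1: 51/78 = 0.6538
  PC2: 17/78 = 0.2179
  PC3: 10/78 = 0.1282

Step 3 — cumulative fraction after k components = (λ_1 + ... + λ_k) / Σ λ:
  k = 1: 51/78 = 0.6538
  k = 2: (51 + 17)/78 = 68/78 = 0.8718
  k = 3: (51 + 17 + 10)/78 = 78/78 = 1

Summary (fraction, with percent):

explained: PC1 0.6538 (65.38%), PC2 0.2179 (21.79%), PC3 0.1282 (12.82%);  cumulative: 0.6538, 0.8718, 1


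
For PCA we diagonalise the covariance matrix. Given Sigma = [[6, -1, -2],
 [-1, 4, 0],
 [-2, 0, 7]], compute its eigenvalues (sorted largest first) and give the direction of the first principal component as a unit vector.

Step 1 — characteristic polynomial p(λ) = det(λI - Sigma) = λ³ - tr·λ² + c_1·λ - det, where tr = trace, c_1 = sum of the principal 2×2 minors, det = det(Sigma):
  tr = 6 + 4 + 7 = 17,
  c_1 = (6·4 - (-1)²) + (6·7 - (-2)²) + (4·7 - (0)²) = 23 + 38 + 28 = 89,
  det = 6·(4·7 - (0)²) - (-1)·((-1)·7 - (0)·(-2)) + (-2)·((-1)·(0) - 4·(-2)) = 6·(28) - (-1)·(-7) + (-2)·(8) = 145.
  So p(λ) = λ³ - 17λ² + 89λ - 145.
Step 2 — look for an integer root (rational root theorem: any rational root is an integer divisor of 145). Testing λ = 5:
  p(5) = 125 - 425 + 445 - 145 = 0  ✓
  Dividing out (λ - 5): p(λ) = (λ - 5)(λ² - 12λ + 29).
Step 3 — remaining eigenvalues from the quadratic λ² - 12λ + 29 = 0:
  Δ = 12² - 4·29 = 144 - 116 = 28,  λ = (12 ± √28)/2 = (12 ± 5.2915)/2 ≈ 8.6458 or 3.3542.
  Sorted: λ_1 = 8.6458,  λ_2 = 5,  λ_3 = 3.3542  (check: sum = 17 = tr ✓).

Step 4 — unit eigenvector for λ_1 ≈ 8.6458: v spans the null space of (Sigma - λ_1 I), whose rows are
  r_1 = (-2.6458, -1, -2),  r_2 = (-1, -4.6458, 0),  r_3 = (-2, 0, -1.6458).
  v is orthogonal to every row, so take v ∝ r_1 × r_2 = ((-1)·(0) - (-2)·(-4.6458), (-2)·(-1) - (-2.6458)·(0), (-2.6458)·(-4.6458) - (-1)·(-1)) ≈ (-9.2915, 2, 11.2915).
  Rescale (multiply by -1 so the first nonzero entry is positive): u = (9.2915, -2, -11.2915).
  ||u|| = √((9.2915)² + (-2)² + (-11.2915)²) = √(217.8301) ≈ 14.7591,  v_1 = u/||u|| ≈ (0.6295, -0.1355, -0.7651) (||v_1|| = 1).

λ_1 = 8.6458,  λ_2 = 5,  λ_3 = 3.3542;  v_1 ≈ (0.6295, -0.1355, -0.7651)


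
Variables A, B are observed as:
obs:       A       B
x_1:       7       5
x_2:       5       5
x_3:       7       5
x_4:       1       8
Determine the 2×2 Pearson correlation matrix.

Step 1 — column means:
  mean(A) = (7 + 5 + 7 + 1) / 4 = 20/4 = 5
  mean(B) = (5 + 5 + 5 + 8) / 4 = 23/4 = 5.75

Step 2 — sample variances and covariances s[i,j] = (1/(n-1)) · Σ_k (x_{k,i} - mean_i) · (x_{k,j} - mean_j), with n-1 = 3:
  s[A,A] = ((2)·(2) + (0)·(0) + (2)·(2) + (-4)·(-4)) / 3 = 24/3 = 8
  s[A,B] = ((2)·(-0.75) + (0)·(-0.75) + (2)·(-0.75) + (-4)·(2.25)) / 3 = -12/3 = -4
  s[B,B] = ((-0.75)·(-0.75) + (-0.75)·(-0.75) + (-0.75)·(-0.75) + (2.25)·(2.25)) / 3 = 6.75/3 = 2.25
  Sample standard deviations s_i = √(s[i,i]):
  s(A) = √(8) = 2.8284
  s(B) = √(2.25) = 1.5

Step 3 — r_{ij} = s_{ij} / (s_i · s_j):
  r[A,A] = 1 (diagonal).
  r[A,B] = -4 / (2.8284 · 1.5) = -4 / 4.2426 = -0.9428
  r[B,B] = 1 (diagonal).

R is symmetric with unit diagonal. Assembling:

R = [[1, -0.9428],
 [-0.9428, 1]]


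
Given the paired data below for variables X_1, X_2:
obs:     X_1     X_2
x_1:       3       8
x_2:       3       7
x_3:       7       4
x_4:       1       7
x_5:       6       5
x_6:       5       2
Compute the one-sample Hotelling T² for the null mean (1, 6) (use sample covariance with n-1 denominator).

Step 1 — sample mean vector:
  mean(X_1) = (3 + 3 + 7 + 1 + 6 + 5) / 6 = 25/6 = 4.1667
  mean(X_2) = (8 + 7 + 4 + 7 + 5 + 2) / 6 = 33/6 = 5.5
  x̄ = (4.1667, 5.5),  deviation x̄ - mu_0 = (4.1667, 5.5) - (1, 6) = (3.1667, -0.5).

Step 2 — sample covariance matrix, S[i,j] = (1/(n-1)) · Σ_k (x_{k,i} - mean_i) · (x_{k,j} - mean_j), divisor n-1 = 5:
  S[X_1,X_1] = ((-1.1667)·(-1.1667) + (-1.1667)·(-1.1667) + (2.8333)·(2.8333) + (-3.1667)·(-3.1667) + (1.8333)·(1.8333) + (0.8333)·(0.8333)) / 5 = 24.8333/5 = 4.9667
  S[X_1,X_2] = ((-1.1667)·(2.5) + (-1.1667)·(1.5) + (2.8333)·(-1.5) + (-3.1667)·(1.5) + (1.8333)·(-0.5) + (0.8333)·(-3.5)) / 5 = -17.5/5 = -3.5
  S[X_2,X_2] = ((2.5)·(2.5) + (1.5)·(1.5) + (-1.5)·(-1.5) + (1.5)·(1.5) + (-0.5)·(-0.5) + (-3.5)·(-3.5)) / 5 = 25.5/5 = 5.1
  S = [[4.9667, -3.5],
 [-3.5, 5.1]].

Step 3 — invert S. det(S) = 4.9667·5.1 - (-3.5)² = 13.08.
  S^{-1} = (1/det) · [[d, -b], [-b, a]] = [[0.3899, 0.2676],
 [0.2676, 0.3797]].

Step 4 — quadratic form (x̄ - mu_0)^T · S^{-1} · (x̄ - mu_0):
  S^{-1} · (x̄ - mu_0) = (1.1009, 0.6575),
  (x̄ - mu_0)^T · [...] = (3.1667)·(1.1009) + (-0.5)·(0.6575) = 3.1575.

Step 5 — scale by n: T² = 6 · 3.1575 = 18.945.

T² ≈ 18.945


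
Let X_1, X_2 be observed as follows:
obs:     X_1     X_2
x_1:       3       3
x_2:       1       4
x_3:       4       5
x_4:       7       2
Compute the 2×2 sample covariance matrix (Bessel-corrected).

Step 1 — column means:
  mean(X_1) = (3 + 1 + 4 + 7) / 4 = 15/4 = 3.75
  mean(X_2) = (3 + 4 + 5 + 2) / 4 = 14/4 = 3.5

Step 2 — sample covariance S[i,j] = (1/(n-1)) · Σ_k (x_{k,i} - mean_i) · (x_{k,j} - mean_j), with n-1 = 3.
  S[X_1,X_1] = ((-0.75)·(-0.75) + (-2.75)·(-2.75) + (0.25)·(0.25) + (3.25)·(3.25)) / 3 = 18.75/3 = 6.25
  S[X_1,X_2] = ((-0.75)·(-0.5) + (-2.75)·(0.5) + (0.25)·(1.5) + (3.25)·(-1.5)) / 3 = -5.5/3 = -1.8333
  S[X_2,X_2] = ((-0.5)·(-0.5) + (0.5)·(0.5) + (1.5)·(1.5) + (-1.5)·(-1.5)) / 3 = 5/3 = 1.6667

S is symmetric (S[j,i] = S[i,j]). Assembling:

S = [[6.25, -1.8333],
 [-1.8333, 1.6667]]


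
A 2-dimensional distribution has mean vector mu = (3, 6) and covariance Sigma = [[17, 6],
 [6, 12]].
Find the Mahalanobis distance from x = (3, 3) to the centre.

Step 1 — centre the observation: (x - mu) = (0, -3).

Step 2 — invert Sigma. det(Sigma) = 17·12 - (6)² = 168.
  Sigma^{-1} = (1/det) · [[d, -b], [-b, a]] = [[0.0714, -0.0357],
 [-0.0357, 0.1012]].

Step 3 — form the quadratic (x - mu)^T · Sigma^{-1} · (x - mu):
  Sigma^{-1} · (x - mu) = (0.1071, -0.3036).
  (x - mu)^T · [Sigma^{-1} · (x - mu)] = (0)·(0.1071) + (-3)·(-0.3036) = 0.9107.

Step 4 — take square root: d = √(0.9107) ≈ 0.9543.

d(x, mu) = √(0.9107) ≈ 0.9543


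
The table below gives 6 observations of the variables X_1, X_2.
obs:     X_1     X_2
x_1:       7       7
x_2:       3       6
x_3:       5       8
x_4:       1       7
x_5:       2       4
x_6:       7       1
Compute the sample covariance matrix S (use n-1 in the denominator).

Step 1 — column means:
  mean(X_1) = (7 + 3 + 5 + 1 + 2 + 7) / 6 = 25/6 = 4.1667
  mean(X_2) = (7 + 6 + 8 + 7 + 4 + 1) / 6 = 33/6 = 5.5

Step 2 — sample covariance S[i,j] = (1/(n-1)) · Σ_k (x_{k,i} - mean_i) · (x_{k,j} - mean_j), with n-1 = 5.
  S[X_1,X_1] = ((2.8333)·(2.8333) + (-1.1667)·(-1.1667) + (0.8333)·(0.8333) + (-3.1667)·(-3.1667) + (-2.1667)·(-2.1667) + (2.8333)·(2.8333)) / 5 = 32.8333/5 = 6.5667
  S[X_1,X_2] = ((2.8333)·(1.5) + (-1.1667)·(0.5) + (0.8333)·(2.5) + (-3.1667)·(1.5) + (-2.1667)·(-1.5) + (2.8333)·(-4.5)) / 5 = -8.5/5 = -1.7
  S[X_2,X_2] = ((1.5)·(1.5) + (0.5)·(0.5) + (2.5)·(2.5) + (1.5)·(1.5) + (-1.5)·(-1.5) + (-4.5)·(-4.5)) / 5 = 33.5/5 = 6.7

S is symmetric (S[j,i] = S[i,j]). Assembling:

S = [[6.5667, -1.7],
 [-1.7, 6.7]]


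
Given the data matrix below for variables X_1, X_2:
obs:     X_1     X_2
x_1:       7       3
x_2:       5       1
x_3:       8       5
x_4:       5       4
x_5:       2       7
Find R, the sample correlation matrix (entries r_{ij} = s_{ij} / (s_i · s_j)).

Step 1 — column means:
  mean(X_1) = (7 + 5 + 8 + 5 + 2) / 5 = 27/5 = 5.4
  mean(X_2) = (3 + 1 + 5 + 4 + 7) / 5 = 20/5 = 4

Step 2 — sample variances and covariances s[i,j] = (1/(n-1)) · Σ_k (x_{k,i} - mean_i) · (x_{k,j} - mean_j), with n-1 = 4:
  s[X_1,X_1] = ((1.6)·(1.6) + (-0.4)·(-0.4) + (2.6)·(2.6) + (-0.4)·(-0.4) + (-3.4)·(-3.4)) / 4 = 21.2/4 = 5.3
  s[X_1,X_2] = ((1.6)·(-1) + (-0.4)·(-3) + (2.6)·(1) + (-0.4)·(0) + (-3.4)·(3)) / 4 = -8/4 = -2
  s[X_2,X_2] = ((-1)·(-1) + (-3)·(-3) + (1)·(1) + (0)·(0) + (3)·(3)) / 4 = 20/4 = 5
  Sample standard deviations s_i = √(s[i,i]):
  s(X_1) = √(5.3) = 2.3022
  s(X_2) = √(5) = 2.2361

Step 3 — r_{ij} = s_{ij} / (s_i · s_j):
  r[X_1,X_1] = 1 (diagonal).
  r[X_1,X_2] = -2 / (2.3022 · 2.2361) = -2 / 5.1478 = -0.3885
  r[X_2,X_2] = 1 (diagonal).

R is symmetric with unit diagonal. Assembling:

R = [[1, -0.3885],
 [-0.3885, 1]]


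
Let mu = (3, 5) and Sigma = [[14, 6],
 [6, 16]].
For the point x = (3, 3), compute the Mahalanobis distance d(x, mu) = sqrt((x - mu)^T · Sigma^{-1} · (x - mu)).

Step 1 — centre the observation: (x - mu) = (0, -2).

Step 2 — invert Sigma. det(Sigma) = 14·16 - (6)² = 188.
  Sigma^{-1} = (1/det) · [[d, -b], [-b, a]] = [[0.0851, -0.0319],
 [-0.0319, 0.0745]].

Step 3 — form the quadratic (x - mu)^T · Sigma^{-1} · (x - mu):
  Sigma^{-1} · (x - mu) = (0.0638, -0.1489).
  (x - mu)^T · [Sigma^{-1} · (x - mu)] = (0)·(0.0638) + (-2)·(-0.1489) = 0.2979.

Step 4 — take square root: d = √(0.2979) ≈ 0.5458.

d(x, mu) = √(0.2979) ≈ 0.5458


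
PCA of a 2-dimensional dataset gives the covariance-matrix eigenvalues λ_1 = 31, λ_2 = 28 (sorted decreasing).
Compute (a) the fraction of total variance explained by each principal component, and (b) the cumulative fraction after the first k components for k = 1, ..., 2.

Step 1 — total variance = trace(Sigma) = Σ λ_i = 31 + 28 = 59.

Step 2 — fraction explained by component i = λ_i / Σ λ:
  PC1: 31/59 = 0.5254
  PC2: 28/59 = 0.4746

Step 3 — cumulative fraction after k components = (λ_1 + ... + λ_k) / Σ λ:
  k = 1: 31/59 = 0.5254
  k = 2: (31 + 28)/59 = 59/59 = 1

Summary (fraction, with percent):

explained: PC1 0.5254 (52.54%), PC2 0.4746 (47.46%);  cumulative: 0.5254, 1


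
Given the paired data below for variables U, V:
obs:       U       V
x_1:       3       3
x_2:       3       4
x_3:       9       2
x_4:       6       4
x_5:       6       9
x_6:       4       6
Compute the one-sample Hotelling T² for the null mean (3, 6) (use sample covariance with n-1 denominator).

Step 1 — sample mean vector:
  mean(U) = (3 + 3 + 9 + 6 + 6 + 4) / 6 = 31/6 = 5.1667
  mean(V) = (3 + 4 + 2 + 4 + 9 + 6) / 6 = 28/6 = 4.6667
  x̄ = (5.1667, 4.6667),  deviation x̄ - mu_0 = (5.1667, 4.6667) - (3, 6) = (2.1667, -1.3333).

Step 2 — sample covariance matrix, S[i,j] = (1/(n-1)) · Σ_k (x_{k,i} - mean_i) · (x_{k,j} - mean_j), divisor n-1 = 5:
  S[U,U] = ((-2.1667)·(-2.1667) + (-2.1667)·(-2.1667) + (3.8333)·(3.8333) + (0.8333)·(0.8333) + (0.8333)·(0.8333) + (-1.1667)·(-1.1667)) / 5 = 26.8333/5 = 5.3667
  S[U,V] = ((-2.1667)·(-1.6667) + (-2.1667)·(-0.6667) + (3.8333)·(-2.6667) + (0.8333)·(-0.6667) + (0.8333)·(4.3333) + (-1.1667)·(1.3333)) / 5 = -3.6667/5 = -0.7333
  S[V,V] = ((-1.6667)·(-1.6667) + (-0.6667)·(-0.6667) + (-2.6667)·(-2.6667) + (-0.6667)·(-0.6667) + (4.3333)·(4.3333) + (1.3333)·(1.3333)) / 5 = 31.3333/5 = 6.2667
  S = [[5.3667, -0.7333],
 [-0.7333, 6.2667]].

Step 3 — invert S. det(S) = 5.3667·6.2667 - (-0.7333)² = 33.0933.
  S^{-1} = (1/det) · [[d, -b], [-b, a]] = [[0.1894, 0.0222],
 [0.0222, 0.1622]].

Step 4 — quadratic form (x̄ - mu_0)^T · S^{-1} · (x̄ - mu_0):
  S^{-1} · (x̄ - mu_0) = (0.3807, -0.1682),
  (x̄ - mu_0)^T · [...] = (2.1667)·(0.3807) + (-1.3333)·(-0.1682) = 1.0492.

Step 5 — scale by n: T² = 6 · 1.0492 = 6.2953.

T² ≈ 6.2953


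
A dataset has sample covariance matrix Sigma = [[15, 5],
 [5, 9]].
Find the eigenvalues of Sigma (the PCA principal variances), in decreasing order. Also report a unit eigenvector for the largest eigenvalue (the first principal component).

Step 1 — characteristic polynomial of 2×2 Sigma:
  det(Sigma - λI) = λ² - trace · λ + det = 0.
  trace = 15 + 9 = 24, det = 15·9 - (5)² = 110.
Step 2 — discriminant:
  Δ = trace² - 4·det = 576 - 440 = 136.
Step 3 — eigenvalues:
  λ = (trace ± √Δ)/2 = (24 ± 11.6619)/2,
  λ_1 = 17.831,  λ_2 = 6.169.

Step 4 — unit eigenvector for λ_1: solve (Sigma - λ_1 I)v = 0. First row:
  (15 - 17.831)·v_x + (5)·v_y = 0, i.e. (-2.831)·v_x + (5)·v_y = 0,
  so v ∝ (b, λ_1 - a) = (5, 2.831) = u.
  ||u|| = √((5)² + (2.831)²) = √(33.0143) ≈ 5.7458,
  v_1 = u/||u|| ≈ (0.8702, 0.4927) (||v_1|| = 1).

λ_1 = 17.831,  λ_2 = 6.169;  v_1 ≈ (0.8702, 0.4927)


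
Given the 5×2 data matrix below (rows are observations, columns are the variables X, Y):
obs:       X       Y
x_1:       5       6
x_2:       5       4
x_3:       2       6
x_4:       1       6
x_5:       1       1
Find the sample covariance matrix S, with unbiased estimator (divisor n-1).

Step 1 — column means:
  mean(X) = (5 + 5 + 2 + 1 + 1) / 5 = 14/5 = 2.8
  mean(Y) = (6 + 4 + 6 + 6 + 1) / 5 = 23/5 = 4.6

Step 2 — sample covariance S[i,j] = (1/(n-1)) · Σ_k (x_{k,i} - mean_i) · (x_{k,j} - mean_j), with n-1 = 4.
  S[X,X] = ((2.2)·(2.2) + (2.2)·(2.2) + (-0.8)·(-0.8) + (-1.8)·(-1.8) + (-1.8)·(-1.8)) / 4 = 16.8/4 = 4.2
  S[X,Y] = ((2.2)·(1.4) + (2.2)·(-0.6) + (-0.8)·(1.4) + (-1.8)·(1.4) + (-1.8)·(-3.6)) / 4 = 4.6/4 = 1.15
  S[Y,Y] = ((1.4)·(1.4) + (-0.6)·(-0.6) + (1.4)·(1.4) + (1.4)·(1.4) + (-3.6)·(-3.6)) / 4 = 19.2/4 = 4.8

S is symmetric (S[j,i] = S[i,j]). Assembling:

S = [[4.2, 1.15],
 [1.15, 4.8]]


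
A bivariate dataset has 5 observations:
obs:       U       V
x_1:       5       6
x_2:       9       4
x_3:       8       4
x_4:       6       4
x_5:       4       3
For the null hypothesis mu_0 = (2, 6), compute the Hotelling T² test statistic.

Step 1 — sample mean vector:
  mean(U) = (5 + 9 + 8 + 6 + 4) / 5 = 32/5 = 6.4
  mean(V) = (6 + 4 + 4 + 4 + 3) / 5 = 21/5 = 4.2
  x̄ = (6.4, 4.2),  deviation x̄ - mu_0 = (6.4, 4.2) - (2, 6) = (4.4, -1.8).

Step 2 — sample covariance matrix, S[i,j] = (1/(n-1)) · Σ_k (x_{k,i} - mean_i) · (x_{k,j} - mean_j), divisor n-1 = 4:
  S[U,U] = ((-1.4)·(-1.4) + (2.6)·(2.6) + (1.6)·(1.6) + (-0.4)·(-0.4) + (-2.4)·(-2.4)) / 4 = 17.2/4 = 4.3
  S[U,V] = ((-1.4)·(1.8) + (2.6)·(-0.2) + (1.6)·(-0.2) + (-0.4)·(-0.2) + (-2.4)·(-1.2)) / 4 = -0.4/4 = -0.1
  S[V,V] = ((1.8)·(1.8) + (-0.2)·(-0.2) + (-0.2)·(-0.2) + (-0.2)·(-0.2) + (-1.2)·(-1.2)) / 4 = 4.8/4 = 1.2
  S = [[4.3, -0.1],
 [-0.1, 1.2]].

Step 3 — invert S. det(S) = 4.3·1.2 - (-0.1)² = 5.15.
  S^{-1} = (1/det) · [[d, -b], [-b, a]] = [[0.233, 0.0194],
 [0.0194, 0.835]].

Step 4 — quadratic form (x̄ - mu_0)^T · S^{-1} · (x̄ - mu_0):
  S^{-1} · (x̄ - mu_0) = (0.9903, -1.4175),
  (x̄ - mu_0)^T · [...] = (4.4)·(0.9903) + (-1.8)·(-1.4175) = 6.9087.

Step 5 — scale by n: T² = 5 · 6.9087 = 34.5437.

T² ≈ 34.5437


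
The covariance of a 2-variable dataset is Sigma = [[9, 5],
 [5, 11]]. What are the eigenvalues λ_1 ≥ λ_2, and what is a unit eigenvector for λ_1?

Step 1 — characteristic polynomial of 2×2 Sigma:
  det(Sigma - λI) = λ² - trace · λ + det = 0.
  trace = 9 + 11 = 20, det = 9·11 - (5)² = 74.
Step 2 — discriminant:
  Δ = trace² - 4·det = 400 - 296 = 104.
Step 3 — eigenvalues:
  λ = (trace ± √Δ)/2 = (20 ± 10.198)/2,
  λ_1 = 15.099,  λ_2 = 4.901.

Step 4 — unit eigenvector for λ_1: solve (Sigma - λ_1 I)v = 0. First row:
  (9 - 15.099)·v_x + (5)·v_y = 0, i.e. (-6.099)·v_x + (5)·v_y = 0,
  so v ∝ (b, λ_1 - a) = (5, 6.099) = u.
  ||u|| = √((5)² + (6.099)²) = √(62.198) ≈ 7.8866,
  v_1 = u/||u|| ≈ (0.634, 0.7733) (||v_1|| = 1).

λ_1 = 15.099,  λ_2 = 4.901;  v_1 ≈ (0.634, 0.7733)


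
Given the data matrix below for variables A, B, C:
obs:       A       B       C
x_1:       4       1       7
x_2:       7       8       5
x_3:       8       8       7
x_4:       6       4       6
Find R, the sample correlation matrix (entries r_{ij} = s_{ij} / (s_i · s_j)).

Step 1 — column means:
  mean(A) = (4 + 7 + 8 + 6) / 4 = 25/4 = 6.25
  mean(B) = (1 + 8 + 8 + 4) / 4 = 21/4 = 5.25
  mean(C) = (7 + 5 + 7 + 6) / 4 = 25/4 = 6.25

Step 2 — sample variances and covariances s[i,j] = (1/(n-1)) · Σ_k (x_{k,i} - mean_i) · (x_{k,j} - mean_j), with n-1 = 3:
  s[A,A] = ((-2.25)·(-2.25) + (0.75)·(0.75) + (1.75)·(1.75) + (-0.25)·(-0.25)) / 3 = 8.75/3 = 2.9167
  s[A,B] = ((-2.25)·(-4.25) + (0.75)·(2.75) + (1.75)·(2.75) + (-0.25)·(-1.25)) / 3 = 16.75/3 = 5.5833
  s[A,C] = ((-2.25)·(0.75) + (0.75)·(-1.25) + (1.75)·(0.75) + (-0.25)·(-0.25)) / 3 = -1.25/3 = -0.4167
  s[B,B] = ((-4.25)·(-4.25) + (2.75)·(2.75) + (2.75)·(2.75) + (-1.25)·(-1.25)) / 3 = 34.75/3 = 11.5833
  s[B,C] = ((-4.25)·(0.75) + (2.75)·(-1.25) + (2.75)·(0.75) + (-1.25)·(-0.25)) / 3 = -4.25/3 = -1.4167
  s[C,C] = ((0.75)·(0.75) + (-1.25)·(-1.25) + (0.75)·(0.75) + (-0.25)·(-0.25)) / 3 = 2.75/3 = 0.9167
  Sample standard deviations s_i = √(s[i,i]):
  s(A) = √(2.9167) = 1.7078
  s(B) = √(11.5833) = 3.4034
  s(C) = √(0.9167) = 0.9574

Step 3 — r_{ij} = s_{ij} / (s_i · s_j):
  r[A,A] = 1 (diagonal).
  r[A,B] = 5.5833 / (1.7078 · 3.4034) = 5.5833 / 5.8125 = 0.9606
  r[A,C] = -0.4167 / (1.7078 · 0.9574) = -0.4167 / 1.6351 = -0.2548
  r[B,B] = 1 (diagonal).
  r[B,C] = -1.4167 / (3.4034 · 0.9574) = -1.4167 / 3.2585 = -0.4348
  r[C,C] = 1 (diagonal).

R is symmetric with unit diagonal. Assembling:

R = [[1, 0.9606, -0.2548],
 [0.9606, 1, -0.4348],
 [-0.2548, -0.4348, 1]]


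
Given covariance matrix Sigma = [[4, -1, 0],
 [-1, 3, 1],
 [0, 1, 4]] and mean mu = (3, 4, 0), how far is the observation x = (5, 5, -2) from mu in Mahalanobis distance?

Step 1 — centre the observation: (x - mu) = (2, 1, -2).

Step 2 — invert Sigma (cofactor / det for 3×3, or solve directly):
  Sigma^{-1} = [[0.275, 0.1, -0.025],
 [0.1, 0.4, -0.1],
 [-0.025, -0.1, 0.275]].

Step 3 — form the quadratic (x - mu)^T · Sigma^{-1} · (x - mu):
  Sigma^{-1} · (x - mu) = (0.7, 0.8, -0.7).
  (x - mu)^T · [Sigma^{-1} · (x - mu)] = (2)·(0.7) + (1)·(0.8) + (-2)·(-0.7) = 3.6.

Step 4 — take square root: d = √(3.6) ≈ 1.8974.

d(x, mu) = √(3.6) ≈ 1.8974


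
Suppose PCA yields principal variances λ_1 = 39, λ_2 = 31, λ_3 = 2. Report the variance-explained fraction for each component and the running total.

Step 1 — total variance = trace(Sigma) = Σ λ_i = 39 + 31 + 2 = 72.

Step 2 — fraction explained by component i = λ_i / Σ λ:
  PC1: 39/72 = 0.5417
  PC2: 31/72 = 0.4306
  PC3: 2/72 = 0.0278

Step 3 — cumulative fraction after k components = (λ_1 + ... + λ_k) / Σ λ:
  k = 1: 39/72 = 0.5417
  k = 2: (39 + 31)/72 = 70/72 = 0.9722
  k = 3: (39 + 31 + 2)/72 = 72/72 = 1

Summary (fraction, with percent):

explained: PC1 0.5417 (54.17%), PC2 0.4306 (43.06%), PC3 0.0278 (2.78%);  cumulative: 0.5417, 0.9722, 1


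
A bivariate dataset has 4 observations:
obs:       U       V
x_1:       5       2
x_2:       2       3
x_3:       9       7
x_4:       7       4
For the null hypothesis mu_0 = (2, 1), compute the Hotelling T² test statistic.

Step 1 — sample mean vector:
  mean(U) = (5 + 2 + 9 + 7) / 4 = 23/4 = 5.75
  mean(V) = (2 + 3 + 7 + 4) / 4 = 16/4 = 4
  x̄ = (5.75, 4),  deviation x̄ - mu_0 = (5.75, 4) - (2, 1) = (3.75, 3).

Step 2 — sample covariance matrix, S[i,j] = (1/(n-1)) · Σ_k (x_{k,i} - mean_i) · (x_{k,j} - mean_j), divisor n-1 = 3:
  S[U,U] = ((-0.75)·(-0.75) + (-3.75)·(-3.75) + (3.25)·(3.25) + (1.25)·(1.25)) / 3 = 26.75/3 = 8.9167
  S[U,V] = ((-0.75)·(-2) + (-3.75)·(-1) + (3.25)·(3) + (1.25)·(0)) / 3 = 15/3 = 5
  S[V,V] = ((-2)·(-2) + (-1)·(-1) + (3)·(3) + (0)·(0)) / 3 = 14/3 = 4.6667
  S = [[8.9167, 5],
 [5, 4.6667]].

Step 3 — invert S. det(S) = 8.9167·4.6667 - (5)² = 16.6111.
  S^{-1} = (1/det) · [[d, -b], [-b, a]] = [[0.2809, -0.301],
 [-0.301, 0.5368]].

Step 4 — quadratic form (x̄ - mu_0)^T · S^{-1} · (x̄ - mu_0):
  S^{-1} · (x̄ - mu_0) = (0.1505, 0.4816),
  (x̄ - mu_0)^T · [...] = (3.75)·(0.1505) + (3)·(0.4816) = 2.0092.

Step 5 — scale by n: T² = 4 · 2.0092 = 8.0368.

T² ≈ 8.0368


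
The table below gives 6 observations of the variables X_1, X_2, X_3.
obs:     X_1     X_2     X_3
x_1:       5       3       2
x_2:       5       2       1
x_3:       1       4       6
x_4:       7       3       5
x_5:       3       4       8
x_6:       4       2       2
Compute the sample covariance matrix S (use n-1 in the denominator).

Step 1 — column means:
  mean(X_1) = (5 + 5 + 1 + 7 + 3 + 4) / 6 = 25/6 = 4.1667
  mean(X_2) = (3 + 2 + 4 + 3 + 4 + 2) / 6 = 18/6 = 3
  mean(X_3) = (2 + 1 + 6 + 5 + 8 + 2) / 6 = 24/6 = 4

Step 2 — sample covariance S[i,j] = (1/(n-1)) · Σ_k (x_{k,i} - mean_i) · (x_{k,j} - mean_j), with n-1 = 5.
  S[X_1,X_1] = ((0.8333)·(0.8333) + (0.8333)·(0.8333) + (-3.1667)·(-3.1667) + (2.8333)·(2.8333) + (-1.1667)·(-1.1667) + (-0.1667)·(-0.1667)) / 5 = 20.8333/5 = 4.1667
  S[X_1,X_2] = ((0.8333)·(0) + (0.8333)·(-1) + (-3.1667)·(1) + (2.8333)·(0) + (-1.1667)·(1) + (-0.1667)·(-1)) / 5 = -5/5 = -1
  S[X_1,X_3] = ((0.8333)·(-2) + (0.8333)·(-3) + (-3.1667)·(2) + (2.8333)·(1) + (-1.1667)·(4) + (-0.1667)·(-2)) / 5 = -12/5 = -2.4
  S[X_2,X_2] = ((0)·(0) + (-1)·(-1) + (1)·(1) + (0)·(0) + (1)·(1) + (-1)·(-1)) / 5 = 4/5 = 0.8
  S[X_2,X_3] = ((0)·(-2) + (-1)·(-3) + (1)·(2) + (0)·(1) + (1)·(4) + (-1)·(-2)) / 5 = 11/5 = 2.2
  S[X_3,X_3] = ((-2)·(-2) + (-3)·(-3) + (2)·(2) + (1)·(1) + (4)·(4) + (-2)·(-2)) / 5 = 38/5 = 7.6

S is symmetric (S[j,i] = S[i,j]). Assembling:

S = [[4.1667, -1, -2.4],
 [-1, 0.8, 2.2],
 [-2.4, 2.2, 7.6]]


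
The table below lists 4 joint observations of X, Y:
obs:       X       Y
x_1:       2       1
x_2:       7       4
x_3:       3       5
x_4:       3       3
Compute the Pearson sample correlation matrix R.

Step 1 — column means:
  mean(X) = (2 + 7 + 3 + 3) / 4 = 15/4 = 3.75
  mean(Y) = (1 + 4 + 5 + 3) / 4 = 13/4 = 3.25

Step 2 — sample variances and covariances s[i,j] = (1/(n-1)) · Σ_k (x_{k,i} - mean_i) · (x_{k,j} - mean_j), with n-1 = 3:
  s[X,X] = ((-1.75)·(-1.75) + (3.25)·(3.25) + (-0.75)·(-0.75) + (-0.75)·(-0.75)) / 3 = 14.75/3 = 4.9167
  s[X,Y] = ((-1.75)·(-2.25) + (3.25)·(0.75) + (-0.75)·(1.75) + (-0.75)·(-0.25)) / 3 = 5.25/3 = 1.75
  s[Y,Y] = ((-2.25)·(-2.25) + (0.75)·(0.75) + (1.75)·(1.75) + (-0.25)·(-0.25)) / 3 = 8.75/3 = 2.9167
  Sample standard deviations s_i = √(s[i,i]):
  s(X) = √(4.9167) = 2.2174
  s(Y) = √(2.9167) = 1.7078

Step 3 — r_{ij} = s_{ij} / (s_i · s_j):
  r[X,X] = 1 (diagonal).
  r[X,Y] = 1.75 / (2.2174 · 1.7078) = 1.75 / 3.7869 = 0.4621
  r[Y,Y] = 1 (diagonal).

R is symmetric with unit diagonal. Assembling:

R = [[1, 0.4621],
 [0.4621, 1]]


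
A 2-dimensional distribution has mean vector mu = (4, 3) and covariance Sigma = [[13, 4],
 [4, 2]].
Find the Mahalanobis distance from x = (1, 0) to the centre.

Step 1 — centre the observation: (x - mu) = (-3, -3).

Step 2 — invert Sigma. det(Sigma) = 13·2 - (4)² = 10.
  Sigma^{-1} = (1/det) · [[d, -b], [-b, a]] = [[0.2, -0.4],
 [-0.4, 1.3]].

Step 3 — form the quadratic (x - mu)^T · Sigma^{-1} · (x - mu):
  Sigma^{-1} · (x - mu) = (0.6, -2.7).
  (x - mu)^T · [Sigma^{-1} · (x - mu)] = (-3)·(0.6) + (-3)·(-2.7) = 6.3.

Step 4 — take square root: d = √(6.3) ≈ 2.51.

d(x, mu) = √(6.3) ≈ 2.51


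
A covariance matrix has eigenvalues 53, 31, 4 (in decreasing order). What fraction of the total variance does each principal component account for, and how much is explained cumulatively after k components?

Step 1 — total variance = trace(Sigma) = Σ λ_i = 53 + 31 + 4 = 88.

Step 2 — fraction explained by component i = λ_i / Σ λ:
  PC1: 53/88 = 0.6023
  PC2: 31/88 = 0.3523
  PC3: 4/88 = 0.0455

Step 3 — cumulative fraction after k components = (λ_1 + ... + λ_k) / Σ λ:
  k = 1: 53/88 = 0.6023
  k = 2: (53 + 31)/88 = 84/88 = 0.9545
  k = 3: (53 + 31 + 4)/88 = 88/88 = 1

Summary (fraction, with percent):

explained: PC1 0.6023 (60.23%), PC2 0.3523 (35.23%), PC3 0.0455 (4.55%);  cumulative: 0.6023, 0.9545, 1


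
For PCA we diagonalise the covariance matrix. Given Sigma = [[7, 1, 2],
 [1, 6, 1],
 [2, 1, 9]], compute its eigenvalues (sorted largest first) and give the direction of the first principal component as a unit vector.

Step 1 — characteristic polynomial p(λ) = det(λI - Sigma) = λ³ - tr·λ² + c_1·λ - det, where tr = trace, c_1 = sum of the principal 2×2 minors, det = det(Sigma):
  tr = 7 + 6 + 9 = 22,
  c_1 = (7·6 - (1)²) + (7·9 - (2)²) + (6·9 - (1)²) = 41 + 59 + 53 = 153,
  det = 7·(6·9 - (1)²) - (1)·((1)·9 - (1)·(2)) + (2)·((1)·(1) - 6·(2)) = 7·(53) - (1)·(7) + (2)·(-11) = 342.
  So p(λ) = λ³ - 22λ² + 153λ - 342.
Step 2 — look for an integer root (rational root theorem: any rational root is an integer divisor of 342). Testing λ = 6:
  p(6) = 216 - 792 + 918 - 342 = 0  ✓
  Dividing out (λ - 6): p(λ) = (λ - 6)(λ² - 16λ + 57).
Step 3 — remaining eigenvalues from the quadratic λ² - 16λ + 57 = 0:
  Δ = 16² - 4·57 = 256 - 228 = 28,  λ = (16 ± √28)/2 = (16 ± 5.2915)/2 ≈ 10.6458 or 5.3542.
  Sorted: λ_1 = 10.6458,  λ_2 = 6,  λ_3 = 5.3542  (check: sum = 22 = tr ✓).

Step 4 — unit eigenvector for λ_1 ≈ 10.6458: v spans the null space of (Sigma - λ_1 I), whose rows are
  r_1 = (-3.6458, 1, 2),  r_2 = (1, -4.6458, 1),  r_3 = (2, 1, -1.6458).
  v is orthogonal to every row, so take v ∝ r_1 × r_2 = ((1)·(1) - (2)·(-4.6458), (2)·(1) - (-3.6458)·(1), (-3.6458)·(-4.6458) - (1)·(1)) ≈ (10.2915, 5.6458, 15.9373).
  Let u = (10.2915, 5.6458, 15.9373).
  ||u|| = √((10.2915)² + (5.6458)² + (15.9373)²) = √(391.7856) ≈ 19.7936,  v_1 = u/||u|| ≈ (0.5199, 0.2852, 0.8052) (||v_1|| = 1).

λ_1 = 10.6458,  λ_2 = 6,  λ_3 = 5.3542;  v_1 ≈ (0.5199, 0.2852, 0.8052)


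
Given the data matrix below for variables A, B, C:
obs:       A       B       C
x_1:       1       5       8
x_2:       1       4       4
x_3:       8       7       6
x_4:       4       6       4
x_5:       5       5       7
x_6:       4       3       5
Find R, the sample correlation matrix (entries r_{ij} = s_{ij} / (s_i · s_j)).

Step 1 — column means:
  mean(A) = (1 + 1 + 8 + 4 + 5 + 4) / 6 = 23/6 = 3.8333
  mean(B) = (5 + 4 + 7 + 6 + 5 + 3) / 6 = 30/6 = 5
  mean(C) = (8 + 4 + 6 + 4 + 7 + 5) / 6 = 34/6 = 5.6667

Step 2 — sample variances and covariances s[i,j] = (1/(n-1)) · Σ_k (x_{k,i} - mean_i) · (x_{k,j} - mean_j), with n-1 = 5:
  s[A,A] = ((-2.8333)·(-2.8333) + (-2.8333)·(-2.8333) + (4.1667)·(4.1667) + (0.1667)·(0.1667) + (1.1667)·(1.1667) + (0.1667)·(0.1667)) / 5 = 34.8333/5 = 6.9667
  s[A,B] = ((-2.8333)·(0) + (-2.8333)·(-1) + (4.1667)·(2) + (0.1667)·(1) + (1.1667)·(0) + (0.1667)·(-2)) / 5 = 11/5 = 2.2
  s[A,C] = ((-2.8333)·(2.3333) + (-2.8333)·(-1.6667) + (4.1667)·(0.3333) + (0.1667)·(-1.6667) + (1.1667)·(1.3333) + (0.1667)·(-0.6667)) / 5 = 0.6667/5 = 0.1333
  s[B,B] = ((0)·(0) + (-1)·(-1) + (2)·(2) + (1)·(1) + (0)·(0) + (-2)·(-2)) / 5 = 10/5 = 2
  s[B,C] = ((0)·(2.3333) + (-1)·(-1.6667) + (2)·(0.3333) + (1)·(-1.6667) + (0)·(1.3333) + (-2)·(-0.6667)) / 5 = 2/5 = 0.4
  s[C,C] = ((2.3333)·(2.3333) + (-1.6667)·(-1.6667) + (0.3333)·(0.3333) + (-1.6667)·(-1.6667) + (1.3333)·(1.3333) + (-0.6667)·(-0.6667)) / 5 = 13.3333/5 = 2.6667
  Sample standard deviations s_i = √(s[i,i]):
  s(A) = √(6.9667) = 2.6394
  s(B) = √(2) = 1.4142
  s(C) = √(2.6667) = 1.633

Step 3 — r_{ij} = s_{ij} / (s_i · s_j):
  r[A,A] = 1 (diagonal).
  r[A,B] = 2.2 / (2.6394 · 1.4142) = 2.2 / 3.7327 = 0.5894
  r[A,C] = 0.1333 / (2.6394 · 1.633) = 0.1333 / 4.3102 = 0.0309
  r[B,B] = 1 (diagonal).
  r[B,C] = 0.4 / (1.4142 · 1.633) = 0.4 / 2.3094 = 0.1732
  r[C,C] = 1 (diagonal).

R is symmetric with unit diagonal. Assembling:

R = [[1, 0.5894, 0.0309],
 [0.5894, 1, 0.1732],
 [0.0309, 0.1732, 1]]


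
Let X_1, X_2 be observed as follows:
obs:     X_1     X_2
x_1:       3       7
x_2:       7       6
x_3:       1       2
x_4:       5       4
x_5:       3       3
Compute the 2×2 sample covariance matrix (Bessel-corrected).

Step 1 — column means:
  mean(X_1) = (3 + 7 + 1 + 5 + 3) / 5 = 19/5 = 3.8
  mean(X_2) = (7 + 6 + 2 + 4 + 3) / 5 = 22/5 = 4.4

Step 2 — sample covariance S[i,j] = (1/(n-1)) · Σ_k (x_{k,i} - mean_i) · (x_{k,j} - mean_j), with n-1 = 4.
  S[X_1,X_1] = ((-0.8)·(-0.8) + (3.2)·(3.2) + (-2.8)·(-2.8) + (1.2)·(1.2) + (-0.8)·(-0.8)) / 4 = 20.8/4 = 5.2
  S[X_1,X_2] = ((-0.8)·(2.6) + (3.2)·(1.6) + (-2.8)·(-2.4) + (1.2)·(-0.4) + (-0.8)·(-1.4)) / 4 = 10.4/4 = 2.6
  S[X_2,X_2] = ((2.6)·(2.6) + (1.6)·(1.6) + (-2.4)·(-2.4) + (-0.4)·(-0.4) + (-1.4)·(-1.4)) / 4 = 17.2/4 = 4.3

S is symmetric (S[j,i] = S[i,j]). Assembling:

S = [[5.2, 2.6],
 [2.6, 4.3]]


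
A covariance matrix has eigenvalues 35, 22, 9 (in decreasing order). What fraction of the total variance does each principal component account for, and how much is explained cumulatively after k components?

Step 1 — total variance = trace(Sigma) = Σ λ_i = 35 + 22 + 9 = 66.

Step 2 — fraction explained by component i = λ_i / Σ λ:
  PC1: 35/66 = 0.5303
  PC2: 22/66 = 0.3333
  PC3: 9/66 = 0.1364

Step 3 — cumulative fraction after k components = (λ_1 + ... + λ_k) / Σ λ:
  k = 1: 35/66 = 0.5303
  k = 2: (35 + 22)/66 = 57/66 = 0.8636
  k = 3: (35 + 22 + 9)/66 = 66/66 = 1

Summary (fraction, with percent):

explained: PC1 0.5303 (53.03%), PC2 0.3333 (33.33%), PC3 0.1364 (13.64%);  cumulative: 0.5303, 0.8636, 1


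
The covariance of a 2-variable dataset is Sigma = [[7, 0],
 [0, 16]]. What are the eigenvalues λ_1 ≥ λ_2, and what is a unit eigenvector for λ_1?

Step 1 — characteristic polynomial of 2×2 Sigma:
  det(Sigma - λI) = λ² - trace · λ + det = 0.
  trace = 7 + 16 = 23, det = 7·16 - (0)² = 112.
Step 2 — discriminant:
  Δ = trace² - 4·det = 529 - 448 = 81.
Step 3 — eigenvalues:
  λ = (trace ± √Δ)/2 = (23 ± 9)/2,
  λ_1 = 16,  λ_2 = 7.

Step 4 — unit eigenvector for λ_1: Sigma is diagonal, so its eigenvectors are the coordinate axes. λ_1 = 16 is the diagonal entry on the second coordinate axis, hence
  v_1 = (0, 1) (||v_1|| = 1).

λ_1 = 16,  λ_2 = 7;  v_1 ≈ (0, 1)


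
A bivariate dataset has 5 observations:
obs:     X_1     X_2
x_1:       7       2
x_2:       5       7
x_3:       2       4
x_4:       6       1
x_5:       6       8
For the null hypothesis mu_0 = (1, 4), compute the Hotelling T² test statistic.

Step 1 — sample mean vector:
  mean(X_1) = (7 + 5 + 2 + 6 + 6) / 5 = 26/5 = 5.2
  mean(X_2) = (2 + 7 + 4 + 1 + 8) / 5 = 22/5 = 4.4
  x̄ = (5.2, 4.4),  deviation x̄ - mu_0 = (5.2, 4.4) - (1, 4) = (4.2, 0.4).

Step 2 — sample covariance matrix, S[i,j] = (1/(n-1)) · Σ_k (x_{k,i} - mean_i) · (x_{k,j} - mean_j), divisor n-1 = 4:
  S[X_1,X_1] = ((1.8)·(1.8) + (-0.2)·(-0.2) + (-3.2)·(-3.2) + (0.8)·(0.8) + (0.8)·(0.8)) / 4 = 14.8/4 = 3.7
  S[X_1,X_2] = ((1.8)·(-2.4) + (-0.2)·(2.6) + (-3.2)·(-0.4) + (0.8)·(-3.4) + (0.8)·(3.6)) / 4 = -3.4/4 = -0.85
  S[X_2,X_2] = ((-2.4)·(-2.4) + (2.6)·(2.6) + (-0.4)·(-0.4) + (-3.4)·(-3.4) + (3.6)·(3.6)) / 4 = 37.2/4 = 9.3
  S = [[3.7, -0.85],
 [-0.85, 9.3]].

Step 3 — invert S. det(S) = 3.7·9.3 - (-0.85)² = 33.6875.
  S^{-1} = (1/det) · [[d, -b], [-b, a]] = [[0.2761, 0.0252],
 [0.0252, 0.1098]].

Step 4 — quadratic form (x̄ - mu_0)^T · S^{-1} · (x̄ - mu_0):
  S^{-1} · (x̄ - mu_0) = (1.1696, 0.1499),
  (x̄ - mu_0)^T · [...] = (4.2)·(1.1696) + (0.4)·(0.1499) = 4.9722.

Step 5 — scale by n: T² = 5 · 4.9722 = 24.8609.

T² ≈ 24.8609


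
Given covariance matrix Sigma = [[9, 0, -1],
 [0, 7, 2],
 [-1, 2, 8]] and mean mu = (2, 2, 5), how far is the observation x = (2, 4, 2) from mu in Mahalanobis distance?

Step 1 — centre the observation: (x - mu) = (0, 2, -3).

Step 2 — invert Sigma (cofactor / det for 3×3, or solve directly):
  Sigma^{-1} = [[0.1128, -0.0043, 0.0152],
 [-0.0043, 0.154, -0.039],
 [0.0152, -0.039, 0.1367]].

Step 3 — form the quadratic (x - mu)^T · Sigma^{-1} · (x - mu):
  Sigma^{-1} · (x - mu) = (-0.0542, 0.4252, -0.4881).
  (x - mu)^T · [Sigma^{-1} · (x - mu)] = (0)·(-0.0542) + (2)·(0.4252) + (-3)·(-0.4881) = 2.3145.

Step 4 — take square root: d = √(2.3145) ≈ 1.5214.

d(x, mu) = √(2.3145) ≈ 1.5214


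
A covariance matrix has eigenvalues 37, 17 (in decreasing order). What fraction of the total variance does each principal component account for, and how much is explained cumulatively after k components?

Step 1 — total variance = trace(Sigma) = Σ λ_i = 37 + 17 = 54.

Step 2 — fraction explained by component i = λ_i / Σ λ:
  PC1: 37/54 = 0.6852
  PC2: 17/54 = 0.3148

Step 3 — cumulative fraction after k components = (λ_1 + ... + λ_k) / Σ λ:
  k = 1: 37/54 = 0.6852
  k = 2: (37 + 17)/54 = 54/54 = 1

Summary (fraction, with percent):

explained: PC1 0.6852 (68.52%), PC2 0.3148 (31.48%);  cumulative: 0.6852, 1


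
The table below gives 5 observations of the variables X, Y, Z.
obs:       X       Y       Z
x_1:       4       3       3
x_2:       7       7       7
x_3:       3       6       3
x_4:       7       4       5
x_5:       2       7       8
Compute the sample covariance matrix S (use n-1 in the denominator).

Step 1 — column means:
  mean(X) = (4 + 7 + 3 + 7 + 2) / 5 = 23/5 = 4.6
  mean(Y) = (3 + 7 + 6 + 4 + 7) / 5 = 27/5 = 5.4
  mean(Z) = (3 + 7 + 3 + 5 + 8) / 5 = 26/5 = 5.2

Step 2 — sample covariance S[i,j] = (1/(n-1)) · Σ_k (x_{k,i} - mean_i) · (x_{k,j} - mean_j), with n-1 = 4.
  S[X,X] = ((-0.6)·(-0.6) + (2.4)·(2.4) + (-1.6)·(-1.6) + (2.4)·(2.4) + (-2.6)·(-2.6)) / 4 = 21.2/4 = 5.3
  S[X,Y] = ((-0.6)·(-2.4) + (2.4)·(1.6) + (-1.6)·(0.6) + (2.4)·(-1.4) + (-2.6)·(1.6)) / 4 = -3.2/4 = -0.8
  S[X,Z] = ((-0.6)·(-2.2) + (2.4)·(1.8) + (-1.6)·(-2.2) + (2.4)·(-0.2) + (-2.6)·(2.8)) / 4 = 1.4/4 = 0.35
  S[Y,Y] = ((-2.4)·(-2.4) + (1.6)·(1.6) + (0.6)·(0.6) + (-1.4)·(-1.4) + (1.6)·(1.6)) / 4 = 13.2/4 = 3.3
  S[Y,Z] = ((-2.4)·(-2.2) + (1.6)·(1.8) + (0.6)·(-2.2) + (-1.4)·(-0.2) + (1.6)·(2.8)) / 4 = 11.6/4 = 2.9
  S[Z,Z] = ((-2.2)·(-2.2) + (1.8)·(1.8) + (-2.2)·(-2.2) + (-0.2)·(-0.2) + (2.8)·(2.8)) / 4 = 20.8/4 = 5.2

S is symmetric (S[j,i] = S[i,j]). Assembling:

S = [[5.3, -0.8, 0.35],
 [-0.8, 3.3, 2.9],
 [0.35, 2.9, 5.2]]
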